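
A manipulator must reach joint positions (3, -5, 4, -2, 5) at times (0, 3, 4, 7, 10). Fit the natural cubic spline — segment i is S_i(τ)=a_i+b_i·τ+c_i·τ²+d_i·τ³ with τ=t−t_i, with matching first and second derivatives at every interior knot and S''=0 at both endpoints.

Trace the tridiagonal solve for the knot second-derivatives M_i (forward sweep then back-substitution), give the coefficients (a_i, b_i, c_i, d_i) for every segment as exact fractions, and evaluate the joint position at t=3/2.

Δ: Δ0=-8/3, Δ1=9, Δ2=-2, Δ3=7/3
row 1: diag=8, rhs=70; c'=1/8, d'=35/4
row 2: denom=8−1·1/8=63/8; d'=(-66−1·35/4)/(63/8)=-598/63
row 3: denom=12−3·8/21=76/7; d'=(26−3·-598/63)/(76/7)=286/57
back: M3=286/57
back: M2=-598/63−8/21·286/57=-650/57
back: M1=35/4−1/8·-650/57=580/57
M: M0=0, M1=580/57, M2=-650/57, M3=286/57, M4=0
seg 0: a=3, c=M0/2=0, d=(M1−M0)/(6·3)=290/513, b=Δ0−h0·(2M0+M1)/6=-442/57
seg 1: a=-5, c=M1/2=290/57, d=(M2−M1)/(6·1)=-205/57, b=Δ1−h1·(2M1+M2)/6=428/57
seg 2: a=4, c=M2/2=-325/57, d=(M3−M2)/(6·3)=52/57, b=Δ2−h2·(2M2+M3)/6=131/19
seg 3: a=-2, c=M3/2=143/57, d=(M4−M3)/(6·3)=-143/513, b=Δ3−h3·(2M3+M4)/6=-51/19
t_q=3/2 → seg 0, τ=3/2; S=3+-442/57·τ+0·τ²+290/513·τ³=-511/76

  seg 0: a=3 b=-442/57 c=0 d=290/513
  seg 1: a=-5 b=428/57 c=290/57 d=-205/57
  seg 2: a=4 b=131/19 c=-325/57 d=52/57
  seg 3: a=-2 b=-51/19 c=143/57 d=-143/513
S(3/2) = -511/76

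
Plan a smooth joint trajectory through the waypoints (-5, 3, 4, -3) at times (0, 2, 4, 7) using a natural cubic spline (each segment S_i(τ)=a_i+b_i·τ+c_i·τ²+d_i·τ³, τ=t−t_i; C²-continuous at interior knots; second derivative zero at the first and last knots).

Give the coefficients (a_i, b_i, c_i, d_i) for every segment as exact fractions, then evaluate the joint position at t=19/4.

Δ: Δ0=4, Δ1=1/2, Δ2=-7/3
row 1: diag=8, rhs=-21; c'=1/4, d'=-21/8
row 2: denom=10−2·1/4=19/2; d'=(-17−2·-21/8)/(19/2)=-47/38
back: M2=-47/38
back: M1=-21/8−1/4·-47/38=-44/19
M: M0=0, M1=-44/19, M2=-47/38, M3=0
seg 0: a=-5, c=M0/2=0, d=(M1−M0)/(6·2)=-11/57, b=Δ0−h0·(2M0+M1)/6=272/57
seg 1: a=3, c=M1/2=-22/19, d=(M2−M1)/(6·2)=41/456, b=Δ1−h1·(2M1+M2)/6=140/57
seg 2: a=4, c=M2/2=-47/76, d=(M3−M2)/(6·3)=47/684, b=Δ2−h2·(2M2+M3)/6=-125/114
t_q=19/4 → seg 2, τ=3/4; S=4+-125/114·τ+-47/76·τ²+47/684·τ³=13905/4864

  seg 0: a=-5 b=272/57 c=0 d=-11/57
  seg 1: a=3 b=140/57 c=-22/19 d=41/456
  seg 2: a=4 b=-125/114 c=-47/76 d=47/684
S(19/4) = 13905/4864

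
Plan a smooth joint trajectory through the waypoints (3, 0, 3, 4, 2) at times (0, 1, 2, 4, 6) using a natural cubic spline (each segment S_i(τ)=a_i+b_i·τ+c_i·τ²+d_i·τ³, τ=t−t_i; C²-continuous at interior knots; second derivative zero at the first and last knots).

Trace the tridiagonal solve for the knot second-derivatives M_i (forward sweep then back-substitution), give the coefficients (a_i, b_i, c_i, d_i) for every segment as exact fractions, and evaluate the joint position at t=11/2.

Δ: Δ0=-3, Δ1=3, Δ2=1/2, Δ3=-1
row 1: diag=4, rhs=36; c'=1/4, d'=9
row 2: denom=6−1·1/4=23/4; d'=(-15−1·9)/(23/4)=-96/23
row 3: denom=8−2·8/23=168/23; d'=(-9−2·-96/23)/(168/23)=-5/56
back: M3=-5/56
back: M2=-96/23−8/23·-5/56=-29/7
back: M1=9−1/4·-29/7=281/28
M: M0=0, M1=281/28, M2=-29/7, M3=-5/56, M4=0
seg 0: a=3, c=M0/2=0, d=(M1−M0)/(6·1)=281/168, b=Δ0−h0·(2M0+M1)/6=-785/168
seg 1: a=0, c=M1/2=281/56, d=(M2−M1)/(6·1)=-397/168, b=Δ1−h1·(2M1+M2)/6=29/84
seg 2: a=3, c=M2/2=-29/14, d=(M3−M2)/(6·2)=227/672, b=Δ2−h2·(2M2+M3)/6=79/24
seg 3: a=4, c=M3/2=-5/112, d=(M4−M3)/(6·2)=5/672, b=Δ3−h3·(2M3+M4)/6=-79/84
t_q=11/2 → seg 3, τ=3/2; S=4+-79/84·τ+-5/112·τ²+5/672·τ³=4505/1792

  seg 0: a=3 b=-785/168 c=0 d=281/168
  seg 1: a=0 b=29/84 c=281/56 d=-397/168
  seg 2: a=3 b=79/24 c=-29/14 d=227/672
  seg 3: a=4 b=-79/84 c=-5/112 d=5/672
S(11/2) = 4505/1792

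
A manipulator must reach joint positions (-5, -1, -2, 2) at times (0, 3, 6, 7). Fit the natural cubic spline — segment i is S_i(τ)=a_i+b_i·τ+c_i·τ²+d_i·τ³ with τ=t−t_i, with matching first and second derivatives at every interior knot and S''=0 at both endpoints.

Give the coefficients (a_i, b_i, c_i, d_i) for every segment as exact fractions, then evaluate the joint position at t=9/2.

Δ: Δ0=4/3, Δ1=-1/3, Δ2=4
row 1: diag=12, rhs=-10; c'=1/4, d'=-5/6
row 2: denom=8−3·1/4=29/4; d'=(26−3·-5/6)/(29/4)=114/29
back: M2=114/29
back: M1=-5/6−1/4·114/29=-158/87
M: M0=0, M1=-158/87, M2=114/29, M3=0
seg 0: a=-5, c=M0/2=0, d=(M1−M0)/(6·3)=-79/783, b=Δ0−h0·(2M0+M1)/6=65/29
seg 1: a=-1, c=M1/2=-79/87, d=(M2−M1)/(6·3)=250/783, b=Δ1−h1·(2M1+M2)/6=-14/29
seg 2: a=-2, c=M2/2=57/29, d=(M3−M2)/(6·1)=-19/29, b=Δ2−h2·(2M2+M3)/6=78/29
t_q=9/2 → seg 1, τ=3/2; S=-1+-14/29·τ+-79/87·τ²+250/783·τ³=-78/29

  seg 0: a=-5 b=65/29 c=0 d=-79/783
  seg 1: a=-1 b=-14/29 c=-79/87 d=250/783
  seg 2: a=-2 b=78/29 c=57/29 d=-19/29
S(9/2) = -78/29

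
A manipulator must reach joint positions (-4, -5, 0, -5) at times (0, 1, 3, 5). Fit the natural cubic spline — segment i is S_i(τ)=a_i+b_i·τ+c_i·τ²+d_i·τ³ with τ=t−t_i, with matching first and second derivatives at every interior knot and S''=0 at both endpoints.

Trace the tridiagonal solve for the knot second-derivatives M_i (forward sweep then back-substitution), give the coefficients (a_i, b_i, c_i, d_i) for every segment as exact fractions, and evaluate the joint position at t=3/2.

Δ: Δ0=-1, Δ1=5/2, Δ2=-5/2
row 1: diag=6, rhs=21; c'=1/3, d'=7/2
row 2: denom=8−2·1/3=22/3; d'=(-30−2·7/2)/(22/3)=-111/22
back: M2=-111/22
back: M1=7/2−1/3·-111/22=57/11
M: M0=0, M1=57/11, M2=-111/22, M3=0
seg 0: a=-4, c=M0/2=0, d=(M1−M0)/(6·1)=19/22, b=Δ0−h0·(2M0+M1)/6=-41/22
seg 1: a=-5, c=M1/2=57/22, d=(M2−M1)/(6·2)=-75/88, b=Δ1−h1·(2M1+M2)/6=8/11
seg 2: a=0, c=M2/2=-111/44, d=(M3−M2)/(6·2)=37/88, b=Δ2−h2·(2M2+M3)/6=19/22
t_q=3/2 → seg 1, τ=1/2; S=-5+8/11·τ+57/22·τ²+-75/88·τ³=-2883/704

  seg 0: a=-4 b=-41/22 c=0 d=19/22
  seg 1: a=-5 b=8/11 c=57/22 d=-75/88
  seg 2: a=0 b=19/22 c=-111/44 d=37/88
S(3/2) = -2883/704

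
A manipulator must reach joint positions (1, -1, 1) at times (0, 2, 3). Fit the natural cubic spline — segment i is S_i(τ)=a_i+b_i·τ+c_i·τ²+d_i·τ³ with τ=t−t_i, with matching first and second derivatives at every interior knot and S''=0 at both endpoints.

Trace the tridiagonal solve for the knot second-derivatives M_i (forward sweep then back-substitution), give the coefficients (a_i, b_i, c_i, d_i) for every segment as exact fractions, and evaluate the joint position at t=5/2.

  seg 0: a=1 b=-2 c=0 d=1/4
  seg 1: a=-1 b=1 c=3/2 d=-1/2
S(5/2) = -3/16

Δ: Δ0=-1, Δ1=2
row 1: diag=6, rhs=18; c'=1/6, d'=3
back: M1=3
M: M0=0, M1=3, M2=0
seg 0: a=1, c=M0/2=0, d=(M1−M0)/(6·2)=1/4, b=Δ0−h0·(2M0+M1)/6=-2
seg 1: a=-1, c=M1/2=3/2, d=(M2−M1)/(6·1)=-1/2, b=Δ1−h1·(2M1+M2)/6=1
t_q=5/2 → seg 1, τ=1/2; S=-1+1·τ+3/2·τ²+-1/2·τ³=-3/16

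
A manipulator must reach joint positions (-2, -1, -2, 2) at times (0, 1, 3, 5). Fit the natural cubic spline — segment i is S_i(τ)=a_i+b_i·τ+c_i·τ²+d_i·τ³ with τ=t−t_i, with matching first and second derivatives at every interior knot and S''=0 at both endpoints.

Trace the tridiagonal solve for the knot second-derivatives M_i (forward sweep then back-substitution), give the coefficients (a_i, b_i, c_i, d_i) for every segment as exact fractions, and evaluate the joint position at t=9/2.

Δ: Δ0=1, Δ1=-1/2, Δ2=2
row 1: diag=6, rhs=-9; c'=1/3, d'=-3/2
row 2: denom=8−2·1/3=22/3; d'=(15−2·-3/2)/(22/3)=27/11
back: M2=27/11
back: M1=-3/2−1/3·27/11=-51/22
M: M0=0, M1=-51/22, M2=27/11, M3=0
seg 0: a=-2, c=M0/2=0, d=(M1−M0)/(6·1)=-17/44, b=Δ0−h0·(2M0+M1)/6=61/44
seg 1: a=-1, c=M1/2=-51/44, d=(M2−M1)/(6·2)=35/88, b=Δ1−h1·(2M1+M2)/6=5/22
seg 2: a=-2, c=M2/2=27/22, d=(M3−M2)/(6·2)=-9/44, b=Δ2−h2·(2M2+M3)/6=4/11
t_q=9/2 → seg 2, τ=3/2; S=-2+4/11·τ+27/22·τ²+-9/44·τ³=217/352

  seg 0: a=-2 b=61/44 c=0 d=-17/44
  seg 1: a=-1 b=5/22 c=-51/44 d=35/88
  seg 2: a=-2 b=4/11 c=27/22 d=-9/44
S(9/2) = 217/352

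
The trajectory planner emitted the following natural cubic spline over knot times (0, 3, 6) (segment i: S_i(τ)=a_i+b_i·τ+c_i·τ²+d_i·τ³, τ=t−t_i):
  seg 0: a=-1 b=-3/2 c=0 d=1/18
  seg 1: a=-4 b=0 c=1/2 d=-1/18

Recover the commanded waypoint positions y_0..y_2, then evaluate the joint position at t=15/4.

y_0=-1 y_1=-4 y_2=-1
S(15/4) = -479/128

y_0 = S_0(0) = a_0 = -1
y_1 = S_1(0) = a_1 = -4
y_2 = S_1(3) = -1
t_q=15/4 is in segment 1 (τ=3/4); S_1(τ)=-479/128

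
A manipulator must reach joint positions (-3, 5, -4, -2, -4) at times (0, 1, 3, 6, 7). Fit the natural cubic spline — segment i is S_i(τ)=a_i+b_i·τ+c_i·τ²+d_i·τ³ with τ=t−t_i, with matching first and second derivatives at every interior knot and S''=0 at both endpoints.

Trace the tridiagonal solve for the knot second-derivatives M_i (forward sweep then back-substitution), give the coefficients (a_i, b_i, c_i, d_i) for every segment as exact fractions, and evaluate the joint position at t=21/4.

Δ: Δ0=8, Δ1=-9/2, Δ2=2/3, Δ3=-2
row 1: diag=6, rhs=-75; c'=1/3, d'=-25/2
row 2: denom=10−2·1/3=28/3; d'=(31−2·-25/2)/(28/3)=6
row 3: denom=8−3·9/28=197/28; d'=(-16−3·6)/(197/28)=-952/197
back: M3=-952/197
back: M2=6−9/28·-952/197=1488/197
back: M1=-25/2−1/3·1488/197=-5917/394
M: M0=0, M1=-5917/394, M2=1488/197, M3=-952/197, M4=0
seg 0: a=-3, c=M0/2=0, d=(M1−M0)/(6·1)=-5917/2364, b=Δ0−h0·(2M0+M1)/6=24829/2364
seg 1: a=5, c=M1/2=-5917/788, d=(M2−M1)/(6·2)=8893/4728, b=Δ1−h1·(2M1+M2)/6=3539/1182
seg 2: a=-4, c=M2/2=744/197, d=(M3−M2)/(6·3)=-1220/1773, b=Δ2−h2·(2M2+M3)/6=-2642/591
seg 3: a=-2, c=M3/2=-476/197, d=(M4−M3)/(6·1)=476/591, b=Δ3−h3·(2M3+M4)/6=-230/591
t_q=21/4 → seg 2, τ=9/4; S=-4+-2642/591·τ+744/197·τ²+-1220/1773·τ³=-8753/3152

  seg 0: a=-3 b=24829/2364 c=0 d=-5917/2364
  seg 1: a=5 b=3539/1182 c=-5917/788 d=8893/4728
  seg 2: a=-4 b=-2642/591 c=744/197 d=-1220/1773
  seg 3: a=-2 b=-230/591 c=-476/197 d=476/591
S(21/4) = -8753/3152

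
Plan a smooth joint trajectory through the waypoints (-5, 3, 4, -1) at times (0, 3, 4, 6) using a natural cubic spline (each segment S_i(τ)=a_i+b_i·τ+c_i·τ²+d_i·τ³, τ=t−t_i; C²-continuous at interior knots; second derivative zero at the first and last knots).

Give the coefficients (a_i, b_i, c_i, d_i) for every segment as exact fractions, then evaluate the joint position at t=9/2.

  seg 0: a=-5 b=869/282 c=0 d=-13/282
  seg 1: a=3 b=259/141 c=-39/94 d=-119/282
  seg 2: a=4 b=-73/282 c=-79/47 d=79/282
S(9/2) = 2621/752

Δ: Δ0=8/3, Δ1=1, Δ2=-5/2
row 1: diag=8, rhs=-10; c'=1/8, d'=-5/4
row 2: denom=6−1·1/8=47/8; d'=(-21−1·-5/4)/(47/8)=-158/47
back: M2=-158/47
back: M1=-5/4−1/8·-158/47=-39/47
M: M0=0, M1=-39/47, M2=-158/47, M3=0
seg 0: a=-5, c=M0/2=0, d=(M1−M0)/(6·3)=-13/282, b=Δ0−h0·(2M0+M1)/6=869/282
seg 1: a=3, c=M1/2=-39/94, d=(M2−M1)/(6·1)=-119/282, b=Δ1−h1·(2M1+M2)/6=259/141
seg 2: a=4, c=M2/2=-79/47, d=(M3−M2)/(6·2)=79/282, b=Δ2−h2·(2M2+M3)/6=-73/282
t_q=9/2 → seg 2, τ=1/2; S=4+-73/282·τ+-79/47·τ²+79/282·τ³=2621/752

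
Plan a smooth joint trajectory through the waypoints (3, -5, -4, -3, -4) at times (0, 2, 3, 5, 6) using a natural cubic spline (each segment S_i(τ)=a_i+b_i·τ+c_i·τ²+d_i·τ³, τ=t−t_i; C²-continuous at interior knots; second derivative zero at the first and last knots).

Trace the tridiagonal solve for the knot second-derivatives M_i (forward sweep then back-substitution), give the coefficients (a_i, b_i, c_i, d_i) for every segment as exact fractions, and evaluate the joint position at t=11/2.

  seg 0: a=3 b=-532/93 c=0 d=40/93
  seg 1: a=-5 b=-52/93 c=80/31 d=-95/93
  seg 2: a=-4 b=143/93 c=-15/31 d=-13/744
  seg 3: a=-3 b=-113/186 c=-73/124 d=73/372
S(11/2) = -3399/992

Δ: Δ0=-4, Δ1=1, Δ2=1/2, Δ3=-1
row 1: diag=6, rhs=30; c'=1/6, d'=5
row 2: denom=6−1·1/6=35/6; d'=(-3−1·5)/(35/6)=-48/35
row 3: denom=6−2·12/35=186/35; d'=(-9−2·-48/35)/(186/35)=-73/62
back: M3=-73/62
back: M2=-48/35−12/35·-73/62=-30/31
back: M1=5−1/6·-30/31=160/31
M: M0=0, M1=160/31, M2=-30/31, M3=-73/62, M4=0
seg 0: a=3, c=M0/2=0, d=(M1−M0)/(6·2)=40/93, b=Δ0−h0·(2M0+M1)/6=-532/93
seg 1: a=-5, c=M1/2=80/31, d=(M2−M1)/(6·1)=-95/93, b=Δ1−h1·(2M1+M2)/6=-52/93
seg 2: a=-4, c=M2/2=-15/31, d=(M3−M2)/(6·2)=-13/744, b=Δ2−h2·(2M2+M3)/6=143/93
seg 3: a=-3, c=M3/2=-73/124, d=(M4−M3)/(6·1)=73/372, b=Δ3−h3·(2M3+M4)/6=-113/186
t_q=11/2 → seg 3, τ=1/2; S=-3+-113/186·τ+-73/124·τ²+73/372·τ³=-3399/992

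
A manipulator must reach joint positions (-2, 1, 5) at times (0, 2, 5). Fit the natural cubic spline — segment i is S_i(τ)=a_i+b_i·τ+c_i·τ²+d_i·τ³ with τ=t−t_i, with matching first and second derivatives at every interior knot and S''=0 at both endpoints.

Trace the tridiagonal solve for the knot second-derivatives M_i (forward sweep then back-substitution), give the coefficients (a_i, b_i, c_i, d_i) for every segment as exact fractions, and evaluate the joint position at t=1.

  seg 0: a=-2 b=23/15 c=0 d=-1/120
  seg 1: a=1 b=43/30 c=-1/20 d=1/180
S(1) = -19/40

Δ: Δ0=3/2, Δ1=4/3
row 1: diag=10, rhs=-1; c'=3/10, d'=-1/10
back: M1=-1/10
M: M0=0, M1=-1/10, M2=0
seg 0: a=-2, c=M0/2=0, d=(M1−M0)/(6·2)=-1/120, b=Δ0−h0·(2M0+M1)/6=23/15
seg 1: a=1, c=M1/2=-1/20, d=(M2−M1)/(6·3)=1/180, b=Δ1−h1·(2M1+M2)/6=43/30
t_q=1 → seg 0, τ=1; S=-2+23/15·τ+0·τ²+-1/120·τ³=-19/40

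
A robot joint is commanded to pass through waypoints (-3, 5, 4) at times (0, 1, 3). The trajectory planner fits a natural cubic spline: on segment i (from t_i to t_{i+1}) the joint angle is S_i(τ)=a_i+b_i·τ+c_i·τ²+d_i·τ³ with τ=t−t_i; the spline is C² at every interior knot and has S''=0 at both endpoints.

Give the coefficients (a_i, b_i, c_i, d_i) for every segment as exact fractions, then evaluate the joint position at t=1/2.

  seg 0: a=-3 b=113/12 c=0 d=-17/12
  seg 1: a=5 b=31/6 c=-17/4 d=17/24
S(1/2) = 49/32

Δ: Δ0=8, Δ1=-1/2
row 1: diag=6, rhs=-51; c'=1/3, d'=-17/2
back: M1=-17/2
M: M0=0, M1=-17/2, M2=0
seg 0: a=-3, c=M0/2=0, d=(M1−M0)/(6·1)=-17/12, b=Δ0−h0·(2M0+M1)/6=113/12
seg 1: a=5, c=M1/2=-17/4, d=(M2−M1)/(6·2)=17/24, b=Δ1−h1·(2M1+M2)/6=31/6
t_q=1/2 → seg 0, τ=1/2; S=-3+113/12·τ+0·τ²+-17/12·τ³=49/32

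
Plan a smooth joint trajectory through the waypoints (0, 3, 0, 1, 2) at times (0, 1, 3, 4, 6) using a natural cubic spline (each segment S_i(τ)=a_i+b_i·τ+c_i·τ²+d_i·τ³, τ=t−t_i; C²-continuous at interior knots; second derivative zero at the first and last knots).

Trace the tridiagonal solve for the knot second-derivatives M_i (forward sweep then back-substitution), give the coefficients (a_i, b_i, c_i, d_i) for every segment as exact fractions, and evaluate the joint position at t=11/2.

  seg 0: a=0 b=1493/372 c=0 d=-377/372
  seg 1: a=3 b=181/186 c=-377/124 d=671/744
  seg 2: a=0 b=-34/93 c=147/62 d=-187/186
  seg 3: a=1 b=253/186 c=-20/31 d=10/93
S(11/2) = 121/62

Δ: Δ0=3, Δ1=-3/2, Δ2=1, Δ3=1/2
row 1: diag=6, rhs=-27; c'=1/3, d'=-9/2
row 2: denom=6−2·1/3=16/3; d'=(15−2·-9/2)/(16/3)=9/2
row 3: denom=6−1·3/16=93/16; d'=(-3−1·9/2)/(93/16)=-40/31
back: M3=-40/31
back: M2=9/2−3/16·-40/31=147/31
back: M1=-9/2−1/3·147/31=-377/62
M: M0=0, M1=-377/62, M2=147/31, M3=-40/31, M4=0
seg 0: a=0, c=M0/2=0, d=(M1−M0)/(6·1)=-377/372, b=Δ0−h0·(2M0+M1)/6=1493/372
seg 1: a=3, c=M1/2=-377/124, d=(M2−M1)/(6·2)=671/744, b=Δ1−h1·(2M1+M2)/6=181/186
seg 2: a=0, c=M2/2=147/62, d=(M3−M2)/(6·1)=-187/186, b=Δ2−h2·(2M2+M3)/6=-34/93
seg 3: a=1, c=M3/2=-20/31, d=(M4−M3)/(6·2)=10/93, b=Δ3−h3·(2M3+M4)/6=253/186
t_q=11/2 → seg 3, τ=3/2; S=1+253/186·τ+-20/31·τ²+10/93·τ³=121/62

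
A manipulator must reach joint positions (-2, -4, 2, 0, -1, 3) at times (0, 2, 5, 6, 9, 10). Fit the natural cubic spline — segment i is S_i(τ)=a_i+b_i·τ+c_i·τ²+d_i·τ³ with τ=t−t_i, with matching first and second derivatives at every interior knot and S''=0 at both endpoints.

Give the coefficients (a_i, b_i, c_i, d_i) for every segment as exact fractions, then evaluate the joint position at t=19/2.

Δ: Δ0=-1, Δ1=2, Δ2=-2, Δ3=-1/3, Δ4=4
row 1: diag=10, rhs=18; c'=3/10, d'=9/5
row 2: denom=8−3·3/10=71/10; d'=(-24−3·9/5)/(71/10)=-294/71
row 3: denom=8−1·10/71=558/71; d'=(10−1·-294/71)/(558/71)=502/279
row 4: denom=8−3·71/186=425/62; d'=(26−3·502/279)/(425/62)=3832/1275
back: M4=3832/1275
back: M3=502/279−71/186·3832/1275=2494/3825
back: M2=-294/71−10/71·2494/3825=-3238/765
back: M1=9/5−3/10·-3238/765=3914/1275
M: M0=0, M1=3914/1275, M2=-3238/765, M3=2494/3825, M4=3832/1275, M5=0
seg 0: a=-2, c=M0/2=0, d=(M1−M0)/(6·2)=1957/7650, b=Δ0−h0·(2M0+M1)/6=-7739/3825
seg 1: a=-4, c=M1/2=1957/1275, d=(M2−M1)/(6·3)=-13966/34425, b=Δ1−h1·(2M1+M2)/6=4003/3825
seg 2: a=2, c=M2/2=-1619/765, d=(M3−M2)/(6·1)=346/425, b=Δ2−h2·(2M2+M3)/6=-157/225
seg 3: a=0, c=M3/2=1247/3825, d=(M4−M3)/(6·3)=4501/34425, b=Δ3−h3·(2M3+M4)/6=-9517/3825
seg 4: a=-1, c=M4/2=1916/1275, d=(M5−M4)/(6·1)=-1916/3825, b=Δ4−h4·(2M4+M5)/6=11468/3825
t_q=19/2 → seg 4, τ=1/2; S=-1+11468/3825·τ+1916/1275·τ²+-1916/3825·τ³=2071/2550

  seg 0: a=-2 b=-7739/3825 c=0 d=1957/7650
  seg 1: a=-4 b=4003/3825 c=1957/1275 d=-13966/34425
  seg 2: a=2 b=-157/225 c=-1619/765 d=346/425
  seg 3: a=0 b=-9517/3825 c=1247/3825 d=4501/34425
  seg 4: a=-1 b=11468/3825 c=1916/1275 d=-1916/3825
S(19/2) = 2071/2550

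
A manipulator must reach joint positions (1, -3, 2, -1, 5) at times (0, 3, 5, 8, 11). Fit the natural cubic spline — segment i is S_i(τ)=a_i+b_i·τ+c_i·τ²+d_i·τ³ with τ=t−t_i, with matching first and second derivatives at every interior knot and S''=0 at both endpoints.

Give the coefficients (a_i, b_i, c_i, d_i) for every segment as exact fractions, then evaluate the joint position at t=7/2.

  seg 0: a=1 b=-1999/708 c=0 d=1055/6372
  seg 1: a=-3 b=583/354 c=1055/708 d=-251/472
  seg 2: a=2 b=217/177 c=-301/177 d=509/1593
  seg 3: a=-1 b=-62/177 c=208/177 d=-208/1593
S(7/2) = -7063/3776

Δ: Δ0=-4/3, Δ1=5/2, Δ2=-1, Δ3=2
row 1: diag=10, rhs=23; c'=1/5, d'=23/10
row 2: denom=10−2·1/5=48/5; d'=(-21−2·23/10)/(48/5)=-8/3
row 3: denom=12−3·5/16=177/16; d'=(18−3·-8/3)/(177/16)=416/177
back: M3=416/177
back: M2=-8/3−5/16·416/177=-602/177
back: M1=23/10−1/5·-602/177=1055/354
M: M0=0, M1=1055/354, M2=-602/177, M3=416/177, M4=0
seg 0: a=1, c=M0/2=0, d=(M1−M0)/(6·3)=1055/6372, b=Δ0−h0·(2M0+M1)/6=-1999/708
seg 1: a=-3, c=M1/2=1055/708, d=(M2−M1)/(6·2)=-251/472, b=Δ1−h1·(2M1+M2)/6=583/354
seg 2: a=2, c=M2/2=-301/177, d=(M3−M2)/(6·3)=509/1593, b=Δ2−h2·(2M2+M3)/6=217/177
seg 3: a=-1, c=M3/2=208/177, d=(M4−M3)/(6·3)=-208/1593, b=Δ3−h3·(2M3+M4)/6=-62/177
t_q=7/2 → seg 1, τ=1/2; S=-3+583/354·τ+1055/708·τ²+-251/472·τ³=-7063/3776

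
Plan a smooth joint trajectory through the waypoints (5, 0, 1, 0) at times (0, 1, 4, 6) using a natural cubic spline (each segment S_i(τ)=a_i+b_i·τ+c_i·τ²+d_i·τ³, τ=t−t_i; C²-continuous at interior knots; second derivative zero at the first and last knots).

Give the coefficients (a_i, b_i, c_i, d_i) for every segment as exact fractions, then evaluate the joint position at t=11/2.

Δ: Δ0=-5, Δ1=1/3, Δ2=-1/2
row 1: diag=8, rhs=32; c'=3/8, d'=4
row 2: denom=10−3·3/8=71/8; d'=(-5−3·4)/(71/8)=-136/71
back: M2=-136/71
back: M1=4−3/8·-136/71=335/71
M: M0=0, M1=335/71, M2=-136/71, M3=0
seg 0: a=5, c=M0/2=0, d=(M1−M0)/(6·1)=335/426, b=Δ0−h0·(2M0+M1)/6=-2465/426
seg 1: a=0, c=M1/2=335/142, d=(M2−M1)/(6·3)=-157/426, b=Δ1−h1·(2M1+M2)/6=-730/213
seg 2: a=1, c=M2/2=-68/71, d=(M3−M2)/(6·2)=34/213, b=Δ2−h2·(2M2+M3)/6=331/426
t_q=11/2 → seg 2, τ=3/2; S=1+331/426·τ+-68/71·τ²+34/213·τ³=39/71

  seg 0: a=5 b=-2465/426 c=0 d=335/426
  seg 1: a=0 b=-730/213 c=335/142 d=-157/426
  seg 2: a=1 b=331/426 c=-68/71 d=34/213
S(11/2) = 39/71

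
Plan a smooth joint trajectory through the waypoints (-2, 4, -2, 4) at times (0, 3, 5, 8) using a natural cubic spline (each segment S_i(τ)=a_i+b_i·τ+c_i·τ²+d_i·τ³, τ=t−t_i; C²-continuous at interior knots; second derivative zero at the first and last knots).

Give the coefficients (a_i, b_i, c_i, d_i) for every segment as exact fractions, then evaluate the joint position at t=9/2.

  seg 0: a=-2 b=31/8 c=0 d=-5/24
  seg 1: a=4 b=-7/4 c=-15/8 d=5/8
  seg 2: a=-2 b=-7/4 c=15/8 d=-5/24
S(9/2) = -47/64

Δ: Δ0=2, Δ1=-3, Δ2=2
row 1: diag=10, rhs=-30; c'=1/5, d'=-3
row 2: denom=10−2·1/5=48/5; d'=(30−2·-3)/(48/5)=15/4
back: M2=15/4
back: M1=-3−1/5·15/4=-15/4
M: M0=0, M1=-15/4, M2=15/4, M3=0
seg 0: a=-2, c=M0/2=0, d=(M1−M0)/(6·3)=-5/24, b=Δ0−h0·(2M0+M1)/6=31/8
seg 1: a=4, c=M1/2=-15/8, d=(M2−M1)/(6·2)=5/8, b=Δ1−h1·(2M1+M2)/6=-7/4
seg 2: a=-2, c=M2/2=15/8, d=(M3−M2)/(6·3)=-5/24, b=Δ2−h2·(2M2+M3)/6=-7/4
t_q=9/2 → seg 1, τ=3/2; S=4+-7/4·τ+-15/8·τ²+5/8·τ³=-47/64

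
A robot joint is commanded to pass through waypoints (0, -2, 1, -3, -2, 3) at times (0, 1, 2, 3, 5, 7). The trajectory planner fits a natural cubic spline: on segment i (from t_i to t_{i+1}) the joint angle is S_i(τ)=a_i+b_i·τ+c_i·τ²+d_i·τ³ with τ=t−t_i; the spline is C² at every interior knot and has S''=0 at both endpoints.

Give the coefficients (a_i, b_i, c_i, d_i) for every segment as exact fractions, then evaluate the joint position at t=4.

Δ: Δ0=-2, Δ1=3, Δ2=-4, Δ3=1/2, Δ4=5/2
row 1: diag=4, rhs=30; c'=1/4, d'=15/2
row 2: denom=4−1·1/4=15/4; d'=(-42−1·15/2)/(15/4)=-66/5
row 3: denom=6−1·4/15=86/15; d'=(27−1·-66/5)/(86/15)=603/86
row 4: denom=8−2·15/43=314/43; d'=(12−2·603/86)/(314/43)=-87/314
back: M4=-87/314
back: M3=603/86−15/43·-87/314=1116/157
back: M2=-66/5−4/15·1116/157=-2370/157
back: M1=15/2−1/4·-2370/157=1770/157
M: M0=0, M1=1770/157, M2=-2370/157, M3=1116/157, M4=-87/314, M5=0
seg 0: a=0, c=M0/2=0, d=(M1−M0)/(6·1)=295/157, b=Δ0−h0·(2M0+M1)/6=-609/157
seg 1: a=-2, c=M1/2=885/157, d=(M2−M1)/(6·1)=-690/157, b=Δ1−h1·(2M1+M2)/6=276/157
seg 2: a=1, c=M2/2=-1185/157, d=(M3−M2)/(6·1)=581/157, b=Δ2−h2·(2M2+M3)/6=-24/157
seg 3: a=-3, c=M3/2=558/157, d=(M4−M3)/(6·2)=-773/1256, b=Δ3−h3·(2M3+M4)/6=-651/157
seg 4: a=-2, c=M4/2=-87/628, d=(M5−M4)/(6·2)=29/1256, b=Δ4−h4·(2M4+M5)/6=843/314
t_q=4 → seg 3, τ=1; S=-3+-651/157·τ+558/157·τ²+-773/1256·τ³=-5285/1256

  seg 0: a=0 b=-609/157 c=0 d=295/157
  seg 1: a=-2 b=276/157 c=885/157 d=-690/157
  seg 2: a=1 b=-24/157 c=-1185/157 d=581/157
  seg 3: a=-3 b=-651/157 c=558/157 d=-773/1256
  seg 4: a=-2 b=843/314 c=-87/628 d=29/1256
S(4) = -5285/1256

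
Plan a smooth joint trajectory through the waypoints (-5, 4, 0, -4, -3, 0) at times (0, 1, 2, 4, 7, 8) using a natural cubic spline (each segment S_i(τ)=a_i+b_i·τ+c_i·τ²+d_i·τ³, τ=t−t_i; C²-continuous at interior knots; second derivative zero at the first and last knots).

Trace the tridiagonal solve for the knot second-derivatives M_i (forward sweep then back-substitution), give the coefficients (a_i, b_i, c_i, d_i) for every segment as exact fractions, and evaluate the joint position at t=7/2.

Δ: Δ0=9, Δ1=-4, Δ2=-2, Δ3=1/3, Δ4=3
row 1: diag=4, rhs=-78; c'=1/4, d'=-39/2
row 2: denom=6−1·1/4=23/4; d'=(12−1·-39/2)/(23/4)=126/23
row 3: denom=10−2·8/23=214/23; d'=(14−2·126/23)/(214/23)=35/107
row 4: denom=8−3·69/214=1505/214; d'=(16−3·35/107)/(1505/214)=3214/1505
back: M4=3214/1505
back: M3=35/107−69/214·3214/1505=-544/1505
back: M2=126/23−8/23·-544/1505=8434/1505
back: M1=-39/2−1/4·8434/1505=-31456/1505
M: M0=0, M1=-31456/1505, M2=8434/1505, M3=-544/1505, M4=3214/1505, M5=0
seg 0: a=-5, c=M0/2=0, d=(M1−M0)/(6·1)=-15728/4515, b=Δ0−h0·(2M0+M1)/6=56363/4515
seg 1: a=4, c=M1/2=-15728/1505, d=(M2−M1)/(6·1)=3989/903, b=Δ1−h1·(2M1+M2)/6=9179/4515
seg 2: a=0, c=M2/2=4217/1505, d=(M3−M2)/(6·2)=-4489/9030, b=Δ2−h2·(2M2+M3)/6=-3622/645
seg 3: a=-4, c=M3/2=-272/1505, d=(M4−M3)/(6·3)=1879/13545, b=Δ3−h3·(2M3+M4)/6=-1684/4515
seg 4: a=-3, c=M4/2=1607/1505, d=(M5−M4)/(6·1)=-1607/4515, b=Δ4−h4·(2M4+M5)/6=10331/4515
t_q=7/2 → seg 2, τ=3/2; S=0+-3622/645·τ+4217/1505·τ²+-4489/9030·τ³=-91421/24080

  seg 0: a=-5 b=56363/4515 c=0 d=-15728/4515
  seg 1: a=4 b=9179/4515 c=-15728/1505 d=3989/903
  seg 2: a=0 b=-3622/645 c=4217/1505 d=-4489/9030
  seg 3: a=-4 b=-1684/4515 c=-272/1505 d=1879/13545
  seg 4: a=-3 b=10331/4515 c=1607/1505 d=-1607/4515
S(7/2) = -91421/24080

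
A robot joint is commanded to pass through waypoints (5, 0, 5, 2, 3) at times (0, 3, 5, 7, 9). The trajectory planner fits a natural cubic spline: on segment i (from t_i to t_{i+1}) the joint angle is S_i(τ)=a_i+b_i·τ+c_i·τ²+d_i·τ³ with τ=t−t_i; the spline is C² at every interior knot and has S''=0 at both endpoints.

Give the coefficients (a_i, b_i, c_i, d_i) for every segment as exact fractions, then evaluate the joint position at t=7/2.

  seg 0: a=5 b=-2869/852 c=0 d=161/852
  seg 1: a=0 b=739/426 c=483/284 d=-1123/1704
  seg 2: a=5 b=134/213 c=-160/71 d=1013/1704
  seg 3: a=2 b=-533/426 c=373/284 d=-373/1704
S(7/2) = 5499/4544

Δ: Δ0=-5/3, Δ1=5/2, Δ2=-3/2, Δ3=1/2
row 1: diag=10, rhs=25; c'=1/5, d'=5/2
row 2: denom=8−2·1/5=38/5; d'=(-24−2·5/2)/(38/5)=-145/38
row 3: denom=8−2·5/19=142/19; d'=(12−2·-145/38)/(142/19)=373/142
back: M3=373/142
back: M2=-145/38−5/19·373/142=-320/71
back: M1=5/2−1/5·-320/71=483/142
M: M0=0, M1=483/142, M2=-320/71, M3=373/142, M4=0
seg 0: a=5, c=M0/2=0, d=(M1−M0)/(6·3)=161/852, b=Δ0−h0·(2M0+M1)/6=-2869/852
seg 1: a=0, c=M1/2=483/284, d=(M2−M1)/(6·2)=-1123/1704, b=Δ1−h1·(2M1+M2)/6=739/426
seg 2: a=5, c=M2/2=-160/71, d=(M3−M2)/(6·2)=1013/1704, b=Δ2−h2·(2M2+M3)/6=134/213
seg 3: a=2, c=M3/2=373/284, d=(M4−M3)/(6·2)=-373/1704, b=Δ3−h3·(2M3+M4)/6=-533/426
t_q=7/2 → seg 1, τ=1/2; S=0+739/426·τ+483/284·τ²+-1123/1704·τ³=5499/4544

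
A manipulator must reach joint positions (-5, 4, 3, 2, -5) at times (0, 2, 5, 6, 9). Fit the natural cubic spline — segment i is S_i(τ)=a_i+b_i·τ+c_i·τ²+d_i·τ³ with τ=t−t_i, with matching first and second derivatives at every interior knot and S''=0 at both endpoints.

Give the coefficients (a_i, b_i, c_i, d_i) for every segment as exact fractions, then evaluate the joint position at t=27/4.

Δ: Δ0=9/2, Δ1=-1/3, Δ2=-1, Δ3=-7/3
row 1: diag=10, rhs=-29; c'=3/10, d'=-29/10
row 2: denom=8−3·3/10=71/10; d'=(-4−3·-29/10)/(71/10)=47/71
row 3: denom=8−1·10/71=558/71; d'=(-8−1·47/71)/(558/71)=-205/186
back: M3=-205/186
back: M2=47/71−10/71·-205/186=76/93
back: M1=-29/10−3/10·76/93=-195/62
M: M0=0, M1=-195/62, M2=76/93, M3=-205/186, M4=0
seg 0: a=-5, c=M0/2=0, d=(M1−M0)/(6·2)=-65/248, b=Δ0−h0·(2M0+M1)/6=172/31
seg 1: a=4, c=M1/2=-195/124, d=(M2−M1)/(6·3)=737/3348, b=Δ1−h1·(2M1+M2)/6=149/62
seg 2: a=3, c=M2/2=38/93, d=(M3−M2)/(6·1)=-119/372, b=Δ2−h2·(2M2+M3)/6=-135/124
seg 3: a=2, c=M3/2=-205/372, d=(M4−M3)/(6·3)=205/3348, b=Δ3−h3·(2M3+M4)/6=-229/186
t_q=27/4 → seg 3, τ=3/4; S=2+-229/186·τ+-205/372·τ²+205/3348·τ³=6289/7936

  seg 0: a=-5 b=172/31 c=0 d=-65/248
  seg 1: a=4 b=149/62 c=-195/124 d=737/3348
  seg 2: a=3 b=-135/124 c=38/93 d=-119/372
  seg 3: a=2 b=-229/186 c=-205/372 d=205/3348
S(27/4) = 6289/7936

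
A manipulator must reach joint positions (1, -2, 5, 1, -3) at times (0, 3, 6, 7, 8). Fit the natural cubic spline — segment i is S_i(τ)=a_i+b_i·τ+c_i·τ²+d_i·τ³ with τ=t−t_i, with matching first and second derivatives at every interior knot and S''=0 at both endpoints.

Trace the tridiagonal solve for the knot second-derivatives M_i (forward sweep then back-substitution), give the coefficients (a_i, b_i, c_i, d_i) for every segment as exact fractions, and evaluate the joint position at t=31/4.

Δ: Δ0=-1, Δ1=7/3, Δ2=-4, Δ3=-4
row 1: diag=12, rhs=20; c'=1/4, d'=5/3
row 2: denom=8−3·1/4=29/4; d'=(-38−3·5/3)/(29/4)=-172/29
row 3: denom=4−1·4/29=112/29; d'=(0−1·-172/29)/(112/29)=43/28
back: M3=43/28
back: M2=-172/29−4/29·43/28=-43/7
back: M1=5/3−1/4·-43/7=269/84
M: M0=0, M1=269/84, M2=-43/7, M3=43/28, M4=0
seg 0: a=1, c=M0/2=0, d=(M1−M0)/(6·3)=269/1512, b=Δ0−h0·(2M0+M1)/6=-437/168
seg 1: a=-2, c=M1/2=269/168, d=(M2−M1)/(6·3)=-785/1512, b=Δ1−h1·(2M1+M2)/6=185/84
seg 2: a=5, c=M2/2=-43/14, d=(M3−M2)/(6·1)=215/168, b=Δ2−h2·(2M2+M3)/6=-53/24
seg 3: a=1, c=M3/2=43/56, d=(M4−M3)/(6·1)=-43/168, b=Δ3−h3·(2M3+M4)/6=-379/84
t_q=31/4 → seg 3, τ=3/4; S=1+-379/84·τ+43/56·τ²+-43/168·τ³=-7383/3584

  seg 0: a=1 b=-437/168 c=0 d=269/1512
  seg 1: a=-2 b=185/84 c=269/168 d=-785/1512
  seg 2: a=5 b=-53/24 c=-43/14 d=215/168
  seg 3: a=1 b=-379/84 c=43/56 d=-43/168
S(31/4) = -7383/3584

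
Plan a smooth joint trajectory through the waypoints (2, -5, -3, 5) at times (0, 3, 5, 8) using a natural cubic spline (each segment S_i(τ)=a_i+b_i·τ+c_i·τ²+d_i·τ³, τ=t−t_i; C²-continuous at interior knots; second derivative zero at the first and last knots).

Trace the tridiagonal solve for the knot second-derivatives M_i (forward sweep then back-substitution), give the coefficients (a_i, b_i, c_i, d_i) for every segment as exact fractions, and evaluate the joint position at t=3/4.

Δ: Δ0=-7/3, Δ1=1, Δ2=8/3
row 1: diag=10, rhs=20; c'=1/5, d'=2
row 2: denom=10−2·1/5=48/5; d'=(10−2·2)/(48/5)=5/8
back: M2=5/8
back: M1=2−1/5·5/8=15/8
M: M0=0, M1=15/8, M2=5/8, M3=0
seg 0: a=2, c=M0/2=0, d=(M1−M0)/(6·3)=5/48, b=Δ0−h0·(2M0+M1)/6=-157/48
seg 1: a=-5, c=M1/2=15/16, d=(M2−M1)/(6·2)=-5/48, b=Δ1−h1·(2M1+M2)/6=-11/24
seg 2: a=-3, c=M2/2=5/16, d=(M3−M2)/(6·3)=-5/144, b=Δ2−h2·(2M2+M3)/6=49/24
t_q=3/4 → seg 0, τ=3/4; S=2+-157/48·τ+0·τ²+5/48·τ³=-419/1024

  seg 0: a=2 b=-157/48 c=0 d=5/48
  seg 1: a=-5 b=-11/24 c=15/16 d=-5/48
  seg 2: a=-3 b=49/24 c=5/16 d=-5/144
S(3/4) = -419/1024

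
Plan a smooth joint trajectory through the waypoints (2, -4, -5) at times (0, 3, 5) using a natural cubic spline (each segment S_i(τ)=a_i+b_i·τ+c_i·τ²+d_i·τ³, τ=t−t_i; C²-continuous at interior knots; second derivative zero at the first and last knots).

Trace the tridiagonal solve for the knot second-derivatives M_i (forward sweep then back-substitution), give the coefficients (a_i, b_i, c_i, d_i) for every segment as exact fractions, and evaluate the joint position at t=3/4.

  seg 0: a=2 b=-49/20 c=0 d=1/20
  seg 1: a=-4 b=-11/10 c=9/20 d=-3/40
S(3/4) = 47/256

Δ: Δ0=-2, Δ1=-1/2
row 1: diag=10, rhs=9; c'=1/5, d'=9/10
back: M1=9/10
M: M0=0, M1=9/10, M2=0
seg 0: a=2, c=M0/2=0, d=(M1−M0)/(6·3)=1/20, b=Δ0−h0·(2M0+M1)/6=-49/20
seg 1: a=-4, c=M1/2=9/20, d=(M2−M1)/(6·2)=-3/40, b=Δ1−h1·(2M1+M2)/6=-11/10
t_q=3/4 → seg 0, τ=3/4; S=2+-49/20·τ+0·τ²+1/20·τ³=47/256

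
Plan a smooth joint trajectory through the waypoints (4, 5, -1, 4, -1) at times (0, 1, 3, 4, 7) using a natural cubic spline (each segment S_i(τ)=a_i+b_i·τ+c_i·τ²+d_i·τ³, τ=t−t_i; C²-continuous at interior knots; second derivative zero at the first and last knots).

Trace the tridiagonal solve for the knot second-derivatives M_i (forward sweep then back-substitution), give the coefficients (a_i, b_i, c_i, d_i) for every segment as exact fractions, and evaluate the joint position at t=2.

  seg 0: a=4 b=869/375 c=0 d=-494/375
  seg 1: a=5 b=-613/375 c=-494/125 d=613/375
  seg 2: a=-1 b=163/75 c=732/125 d=-1136/375
  seg 3: a=4 b=1799/375 c=-404/125 d=404/1125
S(2) = 131/125

Δ: Δ0=1, Δ1=-3, Δ2=5, Δ3=-5/3
row 1: diag=6, rhs=-24; c'=1/3, d'=-4
row 2: denom=6−2·1/3=16/3; d'=(48−2·-4)/(16/3)=21/2
row 3: denom=8−1·3/16=125/16; d'=(-40−1·21/2)/(125/16)=-808/125
back: M3=-808/125
back: M2=21/2−3/16·-808/125=1464/125
back: M1=-4−1/3·1464/125=-988/125
M: M0=0, M1=-988/125, M2=1464/125, M3=-808/125, M4=0
seg 0: a=4, c=M0/2=0, d=(M1−M0)/(6·1)=-494/375, b=Δ0−h0·(2M0+M1)/6=869/375
seg 1: a=5, c=M1/2=-494/125, d=(M2−M1)/(6·2)=613/375, b=Δ1−h1·(2M1+M2)/6=-613/375
seg 2: a=-1, c=M2/2=732/125, d=(M3−M2)/(6·1)=-1136/375, b=Δ2−h2·(2M2+M3)/6=163/75
seg 3: a=4, c=M3/2=-404/125, d=(M4−M3)/(6·3)=404/1125, b=Δ3−h3·(2M3+M4)/6=1799/375
t_q=2 → seg 1, τ=1; S=5+-613/375·τ+-494/125·τ²+613/375·τ³=131/125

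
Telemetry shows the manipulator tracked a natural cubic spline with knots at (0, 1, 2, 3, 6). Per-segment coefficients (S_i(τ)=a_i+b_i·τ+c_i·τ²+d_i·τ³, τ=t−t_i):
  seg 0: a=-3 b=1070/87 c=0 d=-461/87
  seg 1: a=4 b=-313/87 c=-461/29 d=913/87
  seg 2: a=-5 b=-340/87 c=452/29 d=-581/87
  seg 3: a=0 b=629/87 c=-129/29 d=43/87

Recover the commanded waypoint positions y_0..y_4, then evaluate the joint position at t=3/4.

y_0 = S_0(0) = a_0 = -3
y_1 = S_1(0) = a_1 = 4
y_2 = S_2(0) = a_2 = -5
y_3 = S_3(0) = a_3 = 0
y_4 = S_3(3) = -5
t_q=3/4 is in segment 0 (τ=3/4); S_0(τ)=7403/1856

y_0=-3 y_1=4 y_2=-5 y_3=0 y_4=-5
S(3/4) = 7403/1856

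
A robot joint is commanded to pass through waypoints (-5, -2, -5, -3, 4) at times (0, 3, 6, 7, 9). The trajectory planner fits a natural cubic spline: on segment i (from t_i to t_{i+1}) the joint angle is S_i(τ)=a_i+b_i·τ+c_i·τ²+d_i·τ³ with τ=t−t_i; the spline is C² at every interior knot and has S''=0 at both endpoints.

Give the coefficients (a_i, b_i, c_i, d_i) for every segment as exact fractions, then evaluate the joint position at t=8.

Δ: Δ0=1, Δ1=-1, Δ2=2, Δ3=7/2
row 1: diag=12, rhs=-12; c'=1/4, d'=-1
row 2: denom=8−3·1/4=29/4; d'=(18−3·-1)/(29/4)=84/29
row 3: denom=6−1·4/29=170/29; d'=(9−1·84/29)/(170/29)=177/170
back: M3=177/170
back: M2=84/29−4/29·177/170=234/85
back: M1=-1−1/4·234/85=-287/170
M: M0=0, M1=-287/170, M2=234/85, M3=177/170, M4=0
seg 0: a=-5, c=M0/2=0, d=(M1−M0)/(6·3)=-287/3060, b=Δ0−h0·(2M0+M1)/6=627/340
seg 1: a=-2, c=M1/2=-287/340, d=(M2−M1)/(6·3)=151/612, b=Δ1−h1·(2M1+M2)/6=-117/170
seg 2: a=-5, c=M2/2=117/85, d=(M3−M2)/(6·1)=-97/340, b=Δ2−h2·(2M2+M3)/6=309/340
seg 3: a=-3, c=M3/2=177/340, d=(M4−M3)/(6·2)=-59/680, b=Δ3−h3·(2M3+M4)/6=477/170
t_q=8 → seg 3, τ=1; S=-3+477/170·τ+177/340·τ²+-59/680·τ³=163/680

  seg 0: a=-5 b=627/340 c=0 d=-287/3060
  seg 1: a=-2 b=-117/170 c=-287/340 d=151/612
  seg 2: a=-5 b=309/340 c=117/85 d=-97/340
  seg 3: a=-3 b=477/170 c=177/340 d=-59/680
S(8) = 163/680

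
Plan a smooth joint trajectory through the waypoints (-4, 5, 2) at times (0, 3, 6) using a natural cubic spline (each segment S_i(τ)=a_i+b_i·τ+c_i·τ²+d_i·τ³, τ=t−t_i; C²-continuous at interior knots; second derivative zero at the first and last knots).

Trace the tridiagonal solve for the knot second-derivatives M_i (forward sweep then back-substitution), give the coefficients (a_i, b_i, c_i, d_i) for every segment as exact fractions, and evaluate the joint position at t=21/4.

  seg 0: a=-4 b=4 c=0 d=-1/9
  seg 1: a=5 b=1 c=-1 d=1/9
S(21/4) = 221/64

Δ: Δ0=3, Δ1=-1
row 1: diag=12, rhs=-24; c'=1/4, d'=-2
back: M1=-2
M: M0=0, M1=-2, M2=0
seg 0: a=-4, c=M0/2=0, d=(M1−M0)/(6·3)=-1/9, b=Δ0−h0·(2M0+M1)/6=4
seg 1: a=5, c=M1/2=-1, d=(M2−M1)/(6·3)=1/9, b=Δ1−h1·(2M1+M2)/6=1
t_q=21/4 → seg 1, τ=9/4; S=5+1·τ+-1·τ²+1/9·τ³=221/64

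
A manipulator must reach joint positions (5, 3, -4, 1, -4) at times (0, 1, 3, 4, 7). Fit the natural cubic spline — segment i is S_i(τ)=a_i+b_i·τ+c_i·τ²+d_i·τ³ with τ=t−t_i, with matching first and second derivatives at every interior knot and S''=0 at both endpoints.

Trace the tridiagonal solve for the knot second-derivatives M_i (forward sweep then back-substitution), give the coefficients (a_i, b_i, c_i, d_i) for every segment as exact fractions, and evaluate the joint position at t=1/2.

Δ: Δ0=-2, Δ1=-7/2, Δ2=5, Δ3=-5/3
row 1: diag=6, rhs=-9; c'=1/3, d'=-3/2
row 2: denom=6−2·1/3=16/3; d'=(51−2·-3/2)/(16/3)=81/8
row 3: denom=8−1·3/16=125/16; d'=(-40−1·81/8)/(125/16)=-802/125
back: M3=-802/125
back: M2=81/8−3/16·-802/125=1416/125
back: M1=-3/2−1/3·1416/125=-1319/250
M: M0=0, M1=-1319/250, M2=1416/125, M3=-802/125, M4=0
seg 0: a=5, c=M0/2=0, d=(M1−M0)/(6·1)=-1319/1500, b=Δ0−h0·(2M0+M1)/6=-1681/1500
seg 1: a=3, c=M1/2=-1319/500, d=(M2−M1)/(6·2)=4151/3000, b=Δ1−h1·(2M1+M2)/6=-2819/750
seg 2: a=-4, c=M2/2=708/125, d=(M3−M2)/(6·1)=-1109/375, b=Δ2−h2·(2M2+M3)/6=172/75
seg 3: a=1, c=M3/2=-401/125, d=(M4−M3)/(6·3)=401/1125, b=Δ3−h3·(2M3+M4)/6=1781/375
t_q=1/2 → seg 0, τ=1/2; S=5+-1681/1500·τ+0·τ²+-1319/1500·τ³=17319/4000

  seg 0: a=5 b=-1681/1500 c=0 d=-1319/1500
  seg 1: a=3 b=-2819/750 c=-1319/500 d=4151/3000
  seg 2: a=-4 b=172/75 c=708/125 d=-1109/375
  seg 3: a=1 b=1781/375 c=-401/125 d=401/1125
S(1/2) = 17319/4000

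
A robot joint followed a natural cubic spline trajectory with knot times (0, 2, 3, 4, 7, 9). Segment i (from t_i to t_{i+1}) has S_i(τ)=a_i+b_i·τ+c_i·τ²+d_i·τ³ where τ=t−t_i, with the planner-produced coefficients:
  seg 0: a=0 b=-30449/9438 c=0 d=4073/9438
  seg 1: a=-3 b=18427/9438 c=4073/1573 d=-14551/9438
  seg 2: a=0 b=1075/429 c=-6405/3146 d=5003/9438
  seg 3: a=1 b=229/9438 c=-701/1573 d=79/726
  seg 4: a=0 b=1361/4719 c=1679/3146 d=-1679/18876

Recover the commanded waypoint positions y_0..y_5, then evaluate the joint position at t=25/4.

y_0=0 y_1=-3 y_2=0 y_3=1 y_4=0 y_5=2
S(25/4) = 7649/201344

y_0 = S_0(0) = a_0 = 0
y_1 = S_1(0) = a_1 = -3
y_2 = S_2(0) = a_2 = 0
y_3 = S_3(0) = a_3 = 1
y_4 = S_4(0) = a_4 = 0
y_5 = S_4(2) = 2
t_q=25/4 is in segment 3 (τ=9/4); S_3(τ)=7649/201344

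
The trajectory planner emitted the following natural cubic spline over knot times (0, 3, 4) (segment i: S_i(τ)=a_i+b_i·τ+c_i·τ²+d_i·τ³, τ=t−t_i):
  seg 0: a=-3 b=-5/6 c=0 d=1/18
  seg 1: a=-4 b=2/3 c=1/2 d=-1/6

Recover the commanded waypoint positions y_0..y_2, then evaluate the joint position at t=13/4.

y_0 = S_0(0) = a_0 = -3
y_1 = S_1(0) = a_1 = -4
y_2 = S_1(1) = -3
t_q=13/4 is in segment 1 (τ=1/4); S_1(τ)=-487/128

y_0=-3 y_1=-4 y_2=-3
S(13/4) = -487/128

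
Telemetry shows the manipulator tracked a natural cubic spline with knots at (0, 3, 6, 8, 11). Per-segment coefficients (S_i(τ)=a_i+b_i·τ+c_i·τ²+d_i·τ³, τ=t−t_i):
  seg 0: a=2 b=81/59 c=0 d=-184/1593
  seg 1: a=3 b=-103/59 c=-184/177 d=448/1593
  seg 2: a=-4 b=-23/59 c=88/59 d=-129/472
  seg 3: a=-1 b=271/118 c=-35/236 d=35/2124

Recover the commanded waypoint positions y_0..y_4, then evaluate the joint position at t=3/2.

y_0 = S_0(0) = a_0 = 2
y_1 = S_1(0) = a_1 = 3
y_2 = S_2(0) = a_2 = -4
y_3 = S_3(0) = a_3 = -1
y_4 = S_3(3) = 5
t_q=3/2 is in segment 0 (τ=3/2); S_0(τ)=433/118

y_0=2 y_1=3 y_2=-4 y_3=-1 y_4=5
S(3/2) = 433/118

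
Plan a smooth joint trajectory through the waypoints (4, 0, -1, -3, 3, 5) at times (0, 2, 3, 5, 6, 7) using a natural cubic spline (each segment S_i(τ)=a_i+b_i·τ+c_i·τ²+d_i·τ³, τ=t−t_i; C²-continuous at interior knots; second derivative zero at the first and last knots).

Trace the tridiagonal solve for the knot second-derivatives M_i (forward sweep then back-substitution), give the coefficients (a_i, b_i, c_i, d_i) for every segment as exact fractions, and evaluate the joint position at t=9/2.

  seg 0: a=4 b=-1790/709 c=0 d=93/709
  seg 1: a=0 b=-674/709 c=558/709 d=-593/709
  seg 2: a=-1 b=-1337/709 c=-1221/709 d=1535/1418
  seg 3: a=-3 b=2989/709 c=3384/709 d=-2119/709
  seg 4: a=3 b=3400/709 c=-2973/709 d=991/709
S(9/2) = -45943/11344

Δ: Δ0=-2, Δ1=-1, Δ2=-1, Δ3=6, Δ4=2
row 1: diag=6, rhs=6; c'=1/6, d'=1
row 2: denom=6−1·1/6=35/6; d'=(0−1·1)/(35/6)=-6/35
row 3: denom=6−2·12/35=186/35; d'=(42−2·-6/35)/(186/35)=247/31
row 4: denom=4−1·35/186=709/186; d'=(-24−1·247/31)/(709/186)=-5946/709
back: M4=-5946/709
back: M3=247/31−35/186·-5946/709=6768/709
back: M2=-6/35−12/35·6768/709=-2442/709
back: M1=1−1/6·-2442/709=1116/709
M: M0=0, M1=1116/709, M2=-2442/709, M3=6768/709, M4=-5946/709, M5=0
seg 0: a=4, c=M0/2=0, d=(M1−M0)/(6·2)=93/709, b=Δ0−h0·(2M0+M1)/6=-1790/709
seg 1: a=0, c=M1/2=558/709, d=(M2−M1)/(6·1)=-593/709, b=Δ1−h1·(2M1+M2)/6=-674/709
seg 2: a=-1, c=M2/2=-1221/709, d=(M3−M2)/(6·2)=1535/1418, b=Δ2−h2·(2M2+M3)/6=-1337/709
seg 3: a=-3, c=M3/2=3384/709, d=(M4−M3)/(6·1)=-2119/709, b=Δ3−h3·(2M3+M4)/6=2989/709
seg 4: a=3, c=M4/2=-2973/709, d=(M5−M4)/(6·1)=991/709, b=Δ4−h4·(2M4+M5)/6=3400/709
t_q=9/2 → seg 2, τ=3/2; S=-1+-1337/709·τ+-1221/709·τ²+1535/1418·τ³=-45943/11344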